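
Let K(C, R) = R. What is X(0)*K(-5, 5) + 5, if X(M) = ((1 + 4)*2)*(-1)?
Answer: -45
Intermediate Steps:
X(M) = -10 (X(M) = (5*2)*(-1) = 10*(-1) = -10)
X(0)*K(-5, 5) + 5 = -10*5 + 5 = -50 + 5 = -45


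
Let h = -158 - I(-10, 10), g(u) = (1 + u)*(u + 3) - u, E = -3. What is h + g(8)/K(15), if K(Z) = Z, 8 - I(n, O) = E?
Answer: -2444/15 ≈ -162.93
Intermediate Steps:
I(n, O) = 11 (I(n, O) = 8 - 1*(-3) = 8 + 3 = 11)
g(u) = -u + (1 + u)*(3 + u) (g(u) = (1 + u)*(3 + u) - u = -u + (1 + u)*(3 + u))
h = -169 (h = -158 - 1*11 = -158 - 11 = -169)
h + g(8)/K(15) = -169 + (3 + 8² + 3*8)/15 = -169 + (3 + 64 + 24)*(1/15) = -169 + 91*(1/15) = -169 + 91/15 = -2444/15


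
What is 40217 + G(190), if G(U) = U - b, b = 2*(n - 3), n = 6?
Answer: 40401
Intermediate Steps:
b = 6 (b = 2*(6 - 3) = 2*3 = 6)
G(U) = -6 + U (G(U) = U - 1*6 = U - 6 = -6 + U)
40217 + G(190) = 40217 + (-6 + 190) = 40217 + 184 = 40401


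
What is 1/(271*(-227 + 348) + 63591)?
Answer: 1/96382 ≈ 1.0375e-5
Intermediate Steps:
1/(271*(-227 + 348) + 63591) = 1/(271*121 + 63591) = 1/(32791 + 63591) = 1/96382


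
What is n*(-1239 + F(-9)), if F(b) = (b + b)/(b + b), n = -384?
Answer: 475392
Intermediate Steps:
F(b) = 1 (F(b) = (2*b)/((2*b)) = (2*b)*(1/(2*b)) = 1)
n*(-1239 + F(-9)) = -384*(-1239 + 1) = -384*(-1238) = 475392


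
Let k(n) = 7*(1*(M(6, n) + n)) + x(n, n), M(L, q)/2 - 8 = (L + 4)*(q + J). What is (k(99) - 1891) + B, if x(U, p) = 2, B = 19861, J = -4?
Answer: 32077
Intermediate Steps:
M(L, q) = 16 + 2*(-4 + q)*(4 + L) (M(L, q) = 16 + 2*((L + 4)*(q - 4)) = 16 + 2*((4 + L)*(-4 + q)) = 16 + 2*((-4 + q)*(4 + L)) = 16 + 2*(-4 + q)*(4 + L))
k(n) = -446 + 147*n (k(n) = 7*(1*((-16 - 8*6 + 8*n + 2*6*n) + n)) + 2 = 7*(1*((-16 - 48 + 8*n + 12*n) + n)) + 2 = 7*(1*((-64 + 20*n) + n)) + 2 = 7*(1*(-64 + 21*n)) + 2 = 7*(-64 + 21*n) + 2 = (-448 + 147*n) + 2 = -446 + 147*n)
(k(99) - 1891) + B = ((-446 + 147*99) - 1891) + 19861 = ((-446 + 14553) - 1891) + 19861 = (14107 - 1891) + 19861 = 12216 + 19861 = 32077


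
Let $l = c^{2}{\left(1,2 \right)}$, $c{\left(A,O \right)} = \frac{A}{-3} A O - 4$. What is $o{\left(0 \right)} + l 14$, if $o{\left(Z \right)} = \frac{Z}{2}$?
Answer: $\frac{2744}{9} \approx 304.89$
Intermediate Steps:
$o{\left(Z \right)} = \frac{Z}{2}$ ($o{\left(Z \right)} = Z \frac{1}{2} = \frac{Z}{2}$)
$c{\left(A,O \right)} = -4 - \frac{O A^{2}}{3}$ ($c{\left(A,O \right)} = A \left(- \frac{1}{3}\right) A O - 4 = - \frac{A}{3} A O - 4 = - \frac{A^{2}}{3} O - 4 = - \frac{O A^{2}}{3} - 4 = -4 - \frac{O A^{2}}{3}$)
$l = \frac{196}{9}$ ($l = \left(-4 - \frac{2 \cdot 1^{2}}{3}\right)^{2} = \left(-4 - \frac{2}{3} \cdot 1\right)^{2} = \left(-4 - \frac{2}{3}\right)^{2} = \left(- \frac{14}{3}\right)^{2} = \frac{196}{9} \approx 21.778$)
$o{\left(0 \right)} + l 14 = \frac{1}{2} \cdot 0 + \frac{196}{9} \cdot 14 = 0 + \frac{2744}{9} = \frac{2744}{9}$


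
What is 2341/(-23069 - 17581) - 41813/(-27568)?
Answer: 817580881/560319600 ≈ 1.4591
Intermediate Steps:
2341/(-23069 - 17581) - 41813/(-27568) = 2341/(-40650) - 41813*(-1/27568) = 2341*(-1/40650) + 41813/27568 = -2341/40650 + 41813/27568 = 817580881/560319600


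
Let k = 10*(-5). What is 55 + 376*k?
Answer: -18745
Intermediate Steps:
k = -50
55 + 376*k = 55 + 376*(-50) = 55 - 18800 = -18745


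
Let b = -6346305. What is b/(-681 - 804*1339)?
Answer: 100735/17099 ≈ 5.8913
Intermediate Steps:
b/(-681 - 804*1339) = -6346305/(-681 - 804*1339) = -6346305/(-681 - 1076556) = -6346305/(-1077237) = -6346305*(-1/1077237) = 100735/17099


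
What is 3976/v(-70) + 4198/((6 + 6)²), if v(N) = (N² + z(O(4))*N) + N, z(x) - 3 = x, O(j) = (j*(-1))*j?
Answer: 440519/14760 ≈ 29.845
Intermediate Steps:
O(j) = -j² (O(j) = (-j)*j = -j²)
z(x) = 3 + x
v(N) = N² - 12*N (v(N) = (N² + (3 - 1*4²)*N) + N = (N² + (3 - 1*16)*N) + N = (N² + (3 - 16)*N) + N = (N² - 13*N) + N = N² - 12*N)
3976/v(-70) + 4198/((6 + 6)²) = 3976/((-70*(-12 - 70))) + 4198/((6 + 6)²) = 3976/((-70*(-82))) + 4198/(12²) = 3976/5740 + 4198/144 = 3976*(1/5740) + 4198*(1/144) = 142/205 + 2099/72 = 440519/14760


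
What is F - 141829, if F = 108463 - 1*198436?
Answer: -231802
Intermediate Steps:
F = -89973 (F = 108463 - 198436 = -89973)
F - 141829 = -89973 - 141829 = -231802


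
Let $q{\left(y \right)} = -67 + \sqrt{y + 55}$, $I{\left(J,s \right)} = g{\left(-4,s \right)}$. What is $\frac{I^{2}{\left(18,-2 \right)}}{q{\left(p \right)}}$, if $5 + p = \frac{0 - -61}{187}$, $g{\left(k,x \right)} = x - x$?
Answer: $0$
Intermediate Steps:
$g{\left(k,x \right)} = 0$
$I{\left(J,s \right)} = 0$
$p = - \frac{874}{187}$ ($p = -5 + \frac{0 - -61}{187} = -5 + \left(0 + 61\right) \frac{1}{187} = -5 + 61 \cdot \frac{1}{187} = -5 + \frac{61}{187} = - \frac{874}{187} \approx -4.6738$)
$q{\left(y \right)} = -67 + \sqrt{55 + y}$
$\frac{I^{2}{\left(18,-2 \right)}}{q{\left(p \right)}} = \frac{0^{2}}{-67 + \sqrt{55 - \frac{874}{187}}} = \frac{0}{-67 + \sqrt{\frac{9411}{187}}} = \frac{0}{-67 + \frac{\sqrt{1759857}}{187}} = 0$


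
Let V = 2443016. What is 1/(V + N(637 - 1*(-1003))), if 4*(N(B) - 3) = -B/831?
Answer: 831/2030148379 ≈ 4.0933e-7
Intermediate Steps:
N(B) = 3 - B/3324 (N(B) = 3 + (-B/831)/4 = 3 - B/3324)
1/(V + N(637 - 1*(-1003))) = 1/(2443016 + (3 - (637 - 1*(-1003))/3324)) = 1/(2443016 + (3 - (637 + 1003)/3324)) = 1/(2443016 + (3 - 1/3324*1640)) = 1/(2443016 + (3 - 410/831)) = 1/(2443016 + 2083/831) = 1/(2030148379/831) = 831/2030148379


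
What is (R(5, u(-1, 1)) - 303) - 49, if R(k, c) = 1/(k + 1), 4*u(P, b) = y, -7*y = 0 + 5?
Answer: -2111/6 ≈ -351.83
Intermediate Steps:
y = -5/7 (y = -(0 + 5)/7 = -1/7*5 = -5/7 ≈ -0.71429)
u(P, b) = -5/28 (u(P, b) = (1/4)*(-5/7) = -5/28)
R(k, c) = 1/(1 + k)
(R(5, u(-1, 1)) - 303) - 49 = (1/(1 + 5) - 303) - 49 = (1/6 - 303) - 49 = -1817/6 - 49 = -2111/6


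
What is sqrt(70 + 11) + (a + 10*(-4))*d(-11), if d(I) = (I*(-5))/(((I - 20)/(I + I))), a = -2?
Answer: -50541/31 ≈ -1630.4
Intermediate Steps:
d(I) = -10*I**2/(-20 + I) (d(I) = (-5*I)/(((-20 + I)/((2*I)))) = (-5*I)/(((-20 + I)*(1/(2*I)))) = (-5*I)/(((-20 + I)/(2*I))) = (-5*I)*(2*I/(-20 + I)) = -10*I**2/(-20 + I))
sqrt(70 + 11) + (a + 10*(-4))*d(-11) = sqrt(70 + 11) + (-2 + 10*(-4))*(-10*(-11)**2/(-20 - 11)) = sqrt(81) + (-2 - 40)*(-10*121/(-31)) = 9 - (-420)*121*(-1)/31 = 9 - 42*1210/31 = 9 - 50820/31 = -50541/31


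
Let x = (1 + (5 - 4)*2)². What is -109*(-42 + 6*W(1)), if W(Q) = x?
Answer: -1308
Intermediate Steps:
x = 9 (x = (1 + 1*2)² = (1 + 2)² = 3² = 9)
W(Q) = 9
-109*(-42 + 6*W(1)) = -109*(-42 + 6*9) = -109*(-42 + 54) = -109*12 = -1308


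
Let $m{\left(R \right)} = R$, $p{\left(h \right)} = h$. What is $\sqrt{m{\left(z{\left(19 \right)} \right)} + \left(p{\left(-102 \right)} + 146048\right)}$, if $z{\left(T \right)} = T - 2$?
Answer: $\sqrt{145963} \approx 382.05$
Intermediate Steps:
$z{\left(T \right)} = -2 + T$ ($z{\left(T \right)} = T - 2 = -2 + T$)
$\sqrt{m{\left(z{\left(19 \right)} \right)} + \left(p{\left(-102 \right)} + 146048\right)} = \sqrt{\left(-2 + 19\right) + \left(-102 + 146048\right)} = \sqrt{17 + 145946} = \sqrt{145963}$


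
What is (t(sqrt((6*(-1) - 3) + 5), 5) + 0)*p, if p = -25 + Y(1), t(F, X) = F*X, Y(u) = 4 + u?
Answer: -200*I ≈ -200.0*I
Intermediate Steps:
p = -20 (p = -25 + (4 + 1) = -25 + 5 = -20)
(t(sqrt((6*(-1) - 3) + 5), 5) + 0)*p = (sqrt((6*(-1) - 3) + 5)*5 + 0)*(-20) = (sqrt((-6 - 3) + 5)*5 + 0)*(-20) = (sqrt(-9 + 5)*5 + 0)*(-20) = (sqrt(-4)*5 + 0)*(-20) = ((2*I)*5 + 0)*(-20) = (10*I + 0)*(-20) = (10*I)*(-20) = -200*I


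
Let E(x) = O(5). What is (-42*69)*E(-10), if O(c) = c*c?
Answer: -72450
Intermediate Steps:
O(c) = c²
E(x) = 25 (E(x) = 5² = 25)
(-42*69)*E(-10) = -42*69*25 = -2898*25 = -72450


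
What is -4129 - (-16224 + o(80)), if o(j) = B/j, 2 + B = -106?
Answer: 241927/20 ≈ 12096.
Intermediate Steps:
B = -108 (B = -2 - 106 = -108)
o(j) = -108/j
-4129 - (-16224 + o(80)) = -4129 - (-16224 - 108/80) = -4129 - (-16224 - 108*1/80) = -4129 - (-16224 - 27/20) = -4129 - 1*(-324507/20) = -4129 + 324507/20 = 241927/20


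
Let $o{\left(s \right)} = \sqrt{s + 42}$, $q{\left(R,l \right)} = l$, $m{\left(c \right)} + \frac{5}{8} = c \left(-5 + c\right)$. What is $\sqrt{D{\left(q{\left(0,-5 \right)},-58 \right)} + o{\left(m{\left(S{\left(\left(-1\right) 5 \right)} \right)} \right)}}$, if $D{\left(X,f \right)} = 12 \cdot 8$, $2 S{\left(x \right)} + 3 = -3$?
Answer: $\frac{\sqrt{384 + \sqrt{1046}}}{2} \approx 10.202$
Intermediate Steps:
$S{\left(x \right)} = -3$ ($S{\left(x \right)} = - \frac{3}{2} + \frac{1}{2} \left(-3\right) = - \frac{3}{2} - \frac{3}{2} = -3$)
$m{\left(c \right)} = - \frac{5}{8} + c \left(-5 + c\right)$
$o{\left(s \right)} = \sqrt{42 + s}$
$D{\left(X,f \right)} = 96$
$\sqrt{D{\left(q{\left(0,-5 \right)},-58 \right)} + o{\left(m{\left(S{\left(\left(-1\right) 5 \right)} \right)} \right)}} = \sqrt{96 + \sqrt{42 - \left(- \frac{115}{8} - 9\right)}} = \sqrt{96 + \sqrt{42 + \left(- \frac{5}{8} + 9 + 15\right)}} = \sqrt{96 + \sqrt{42 + \frac{187}{8}}} = \sqrt{96 + \sqrt{\frac{523}{8}}} = \sqrt{96 + \frac{\sqrt{1046}}{4}}$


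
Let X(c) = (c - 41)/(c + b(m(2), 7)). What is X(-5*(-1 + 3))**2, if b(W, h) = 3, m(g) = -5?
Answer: 2601/49 ≈ 53.082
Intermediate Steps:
X(c) = (-41 + c)/(3 + c) (X(c) = (c - 41)/(c + 3) = (-41 + c)/(3 + c))
X(-5*(-1 + 3))**2 = ((-41 - 5*(-1 + 3))/(3 - 5*(-1 + 3)))**2 = ((-41 - 5*2)/(3 - 5*2))**2 = ((-41 - 10)/(3 - 10))**2 = (-51/(-7))**2 = (-1/7*(-51))**2 = (51/7)**2 = 2601/49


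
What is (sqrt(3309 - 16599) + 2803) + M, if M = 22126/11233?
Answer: 31508225/11233 + I*sqrt(13290) ≈ 2805.0 + 115.28*I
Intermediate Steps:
M = 22126/11233 (M = 22126*(1/11233) = 22126/11233 ≈ 1.9697)
(sqrt(3309 - 16599) + 2803) + M = (sqrt(3309 - 16599) + 2803) + 22126/11233 = (sqrt(-13290) + 2803) + 22126/11233 = (I*sqrt(13290) + 2803) + 22126/11233 = (2803 + I*sqrt(13290)) + 22126/11233 = 31508225/11233 + I*sqrt(13290)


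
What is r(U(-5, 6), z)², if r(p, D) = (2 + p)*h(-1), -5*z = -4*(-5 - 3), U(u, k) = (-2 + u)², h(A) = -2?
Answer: 10404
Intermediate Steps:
z = -32/5 (z = -(-4)*(-5 - 3)/5 = -(-4)*(-8)/5 = -⅕*32 = -32/5 ≈ -6.4000)
r(p, D) = -4 - 2*p (r(p, D) = (2 + p)*(-2) = -4 - 2*p)
r(U(-5, 6), z)² = (-4 - 2*(-2 - 5)²)² = (-4 - 2*(-7)²)² = (-4 - 2*49)² = (-4 - 98)² = (-102)² = 10404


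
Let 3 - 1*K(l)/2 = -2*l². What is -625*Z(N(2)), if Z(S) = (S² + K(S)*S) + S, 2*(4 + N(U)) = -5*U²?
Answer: 6798750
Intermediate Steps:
N(U) = -4 - 5*U²/2 (N(U) = -4 + (-5*U²)/2 = -4 - 5*U²/2)
K(l) = 6 + 4*l² (K(l) = 6 - (-4)*l² = 6 + 4*l²)
Z(S) = S + S² + S*(6 + 4*S²) (Z(S) = (S² + (6 + 4*S²)*S) + S = (S² + S*(6 + 4*S²)) + S = S + S² + S*(6 + 4*S²))
-625*Z(N(2)) = -625*(-4 - 5/2*2²)*(7 + (-4 - 5/2*2²) + 4*(-4 - 5/2*2²)²) = -625*(-4 - 5/2*4)*(7 + (-4 - 5/2*4) + 4*(-4 - 5/2*4)²) = -625*(-4 - 10)*(7 + (-4 - 10) + 4*(-4 - 10)²) = -(-8750)*(7 - 14 + 4*(-14)²) = -(-8750)*(7 - 14 + 4*196) = -(-8750)*(7 - 14 + 784) = -(-8750)*777 = -625*(-10878) = 6798750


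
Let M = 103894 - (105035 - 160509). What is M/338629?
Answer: 159368/338629 ≈ 0.47063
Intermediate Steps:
M = 159368 (M = 103894 - 1*(-55474) = 103894 + 55474 = 159368)
M/338629 = 159368/338629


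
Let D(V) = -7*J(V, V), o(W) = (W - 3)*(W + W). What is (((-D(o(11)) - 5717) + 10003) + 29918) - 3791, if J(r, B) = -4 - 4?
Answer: 30357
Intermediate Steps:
J(r, B) = -8
o(W) = 2*W*(-3 + W) (o(W) = (-3 + W)*(2*W) = 2*W*(-3 + W))
D(V) = 56 (D(V) = -7*(-8) = 56)
(((-D(o(11)) - 5717) + 10003) + 29918) - 3791 = (((-1*56 - 5717) + 10003) + 29918) - 3791 = (((-56 - 5717) + 10003) + 29918) - 3791 = ((-5773 + 10003) + 29918) - 3791 = (4230 + 29918) - 3791 = 34148 - 3791 = 30357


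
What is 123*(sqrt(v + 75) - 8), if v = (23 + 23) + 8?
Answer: -984 + 123*sqrt(129) ≈ 413.01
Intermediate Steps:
v = 54 (v = 46 + 8 = 54)
123*(sqrt(v + 75) - 8) = 123*(sqrt(54 + 75) - 8) = 123*(sqrt(129) - 8) = 123*(-8 + sqrt(129)) = -984 + 123*sqrt(129)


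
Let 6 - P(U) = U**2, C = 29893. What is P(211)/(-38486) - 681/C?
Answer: 1304477929/1150461998 ≈ 1.1339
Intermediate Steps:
P(U) = 6 - U**2
P(211)/(-38486) - 681/C = (6 - 1*211**2)/(-38486) - 681/29893 = (6 - 1*44521)*(-1/38486) - 681*1/29893 = (6 - 44521)*(-1/38486) - 681/29893 = -44515*(-1/38486) - 681/29893 = 44515/38486 - 681/29893 = 1304477929/1150461998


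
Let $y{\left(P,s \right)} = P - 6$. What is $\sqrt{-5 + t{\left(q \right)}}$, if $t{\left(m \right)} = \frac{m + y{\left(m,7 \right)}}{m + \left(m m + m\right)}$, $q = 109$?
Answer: $\frac{i \sqrt{729364017}}{12099} \approx 2.2321 i$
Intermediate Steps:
$y{\left(P,s \right)} = -6 + P$ ($y{\left(P,s \right)} = P - 6 = -6 + P$)
$t{\left(m \right)} = \frac{-6 + 2 m}{m^{2} + 2 m}$ ($t{\left(m \right)} = \frac{m + \left(-6 + m\right)}{m + \left(m m + m\right)} = \frac{-6 + 2 m}{m + \left(m^{2} + m\right)} = \frac{-6 + 2 m}{m + \left(m + m^{2}\right)} = \frac{-6 + 2 m}{m^{2} + 2 m}$)
$\sqrt{-5 + t{\left(q \right)}} = \sqrt{-5 + \frac{2 \left(-3 + 109\right)}{109 \left(2 + 109\right)}} = \sqrt{-5 + 2 \cdot \frac{1}{109} \cdot \frac{1}{111} \cdot 106} = \sqrt{-5 + \frac{212}{12099}} = \sqrt{- \frac{60283}{12099}} = \frac{i \sqrt{729364017}}{12099}$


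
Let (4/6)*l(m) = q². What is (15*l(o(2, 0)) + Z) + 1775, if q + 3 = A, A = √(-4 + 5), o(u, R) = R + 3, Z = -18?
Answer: 1847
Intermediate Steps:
o(u, R) = 3 + R
A = 1 (A = √1 = 1)
q = -2 (q = -3 + 1 = -2)
l(m) = 6 (l(m) = (3/2)*(-2)² = (3/2)*4 = 6)
(15*l(o(2, 0)) + Z) + 1775 = (15*6 - 18) + 1775 = (90 - 18) + 1775 = 72 + 1775 = 1847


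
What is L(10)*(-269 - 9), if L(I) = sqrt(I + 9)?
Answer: -278*sqrt(19) ≈ -1211.8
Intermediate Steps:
L(I) = sqrt(9 + I)
L(10)*(-269 - 9) = sqrt(9 + 10)*(-269 - 9) = sqrt(19)*(-278) = -278*sqrt(19)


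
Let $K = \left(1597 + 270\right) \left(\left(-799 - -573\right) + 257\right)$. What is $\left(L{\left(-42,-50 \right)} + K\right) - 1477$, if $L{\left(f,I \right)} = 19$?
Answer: $56419$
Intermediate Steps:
$K = 57877$ ($K = 1867 \left(\left(-799 + 573\right) + 257\right) = 1867 \left(-226 + 257\right) = 1867 \cdot 31 = 57877$)
$\left(L{\left(-42,-50 \right)} + K\right) - 1477 = \left(19 + 57877\right) - 1477 = 57896 - 1477 = 56419$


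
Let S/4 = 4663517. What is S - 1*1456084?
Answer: 17197984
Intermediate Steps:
S = 18654068 (S = 4*4663517 = 18654068)
S - 1*1456084 = 18654068 - 1*1456084 = 18654068 - 1456084 = 17197984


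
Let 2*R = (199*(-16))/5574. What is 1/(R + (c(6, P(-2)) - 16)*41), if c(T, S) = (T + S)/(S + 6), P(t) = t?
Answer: -2787/1714801 ≈ -0.0016253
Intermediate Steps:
c(T, S) = (S + T)/(6 + S)
R = -796/2787 (R = ((199*(-16))/5574)/2 = (-3184*1/5574)/2 = (½)*(-1592/2787) = -796/2787 ≈ -0.28561)
1/(R + (c(6, P(-2)) - 16)*41) = 1/(-796/2787 + ((-2 + 6)/(6 - 2) - 16)*41) = 1/(-796/2787 + (4/4 - 16)*41) = 1/(-796/2787 + ((¼)*4 - 16)*41) = 1/(-796/2787 + (1 - 16)*41) = 1/(-796/2787 - 15*41) = 1/(-796/2787 - 615) = 1/(-1714801/2787) = -2787/1714801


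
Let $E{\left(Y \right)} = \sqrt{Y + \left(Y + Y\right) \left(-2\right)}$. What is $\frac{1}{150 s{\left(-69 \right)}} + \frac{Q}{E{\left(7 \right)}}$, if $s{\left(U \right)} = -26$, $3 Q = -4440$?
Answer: $- \frac{1}{3900} + \frac{1480 i \sqrt{21}}{21} \approx -0.00025641 + 322.96 i$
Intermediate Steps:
$Q = -1480$ ($Q = \frac{1}{3} \left(-4440\right) = -1480$)
$E{\left(Y \right)} = \sqrt{3} \sqrt{- Y}$ ($E{\left(Y \right)} = \sqrt{Y + 2 Y \left(-2\right)} = \sqrt{Y - 4 Y} = \sqrt{- 3 Y} = \sqrt{3} \sqrt{- Y}$)
$\frac{1}{150 s{\left(-69 \right)}} + \frac{Q}{E{\left(7 \right)}} = \frac{1}{150 \left(-26\right)} - \frac{1480}{\sqrt{3} \sqrt{\left(-1\right) 7}} = \frac{1}{150} \left(- \frac{1}{26}\right) - \frac{1480}{\sqrt{3} \sqrt{-7}} = - \frac{1}{3900} - \frac{1480}{\sqrt{3} i \sqrt{7}} = - \frac{1}{3900} - \frac{1480}{i \sqrt{21}} = - \frac{1}{3900} - 1480 \left(- \frac{i \sqrt{21}}{21}\right) = - \frac{1}{3900} + \frac{1480 i \sqrt{21}}{21}$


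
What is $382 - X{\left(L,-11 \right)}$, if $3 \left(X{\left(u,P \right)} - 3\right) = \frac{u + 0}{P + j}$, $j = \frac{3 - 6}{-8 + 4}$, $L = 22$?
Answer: $\frac{46705}{123} \approx 379.72$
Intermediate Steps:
$j = \frac{3}{4}$ ($j = - \frac{3}{-4} = \left(-3\right) \left(- \frac{1}{4}\right) = \frac{3}{4} \approx 0.75$)
$X{\left(u,P \right)} = 3 + \frac{u}{3 \left(\frac{3}{4} + P\right)}$ ($X{\left(u,P \right)} = 3 + \frac{\left(u + 0\right) \frac{1}{P + \frac{3}{4}}}{3} = 3 + \frac{u \frac{1}{\frac{3}{4} + P}}{3} = 3 + \frac{u}{3 \left(\frac{3}{4} + P\right)}$)
$382 - X{\left(L,-11 \right)} = 382 - \frac{27 + 4 \cdot 22 + 36 \left(-11\right)}{3 \left(3 + 4 \left(-11\right)\right)} = 382 - \frac{27 + 88 - 396}{3 \left(3 - 44\right)} = 382 - \frac{1}{3} \frac{1}{-41} \left(-281\right) = 382 - \frac{1}{3} \left(- \frac{1}{41}\right) \left(-281\right) = 382 - \frac{281}{123} = \frac{46705}{123}$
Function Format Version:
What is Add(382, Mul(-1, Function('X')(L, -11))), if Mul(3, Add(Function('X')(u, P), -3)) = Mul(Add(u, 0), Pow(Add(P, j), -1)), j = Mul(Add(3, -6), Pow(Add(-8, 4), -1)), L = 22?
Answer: Rational(46705, 123) ≈ 379.72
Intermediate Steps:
j = Rational(3, 4) (j = Mul(-3, Pow(-4, -1)) = Mul(-3, Rational(-1, 4)) = Rational(3, 4) ≈ 0.75000)
Function('X')(u, P) = Add(3, Mul(Rational(1, 3), u, Pow(Add(Rational(3, 4), P), -1))) (Function('X')(u, P) = Add(3, Mul(Rational(1, 3), Mul(Add(u, 0), Pow(Add(P, Rational(3, 4)), -1)))) = Add(3, Mul(Rational(1, 3), Mul(u, Pow(Add(Rational(3, 4), P), -1)))) = Add(3, Mul(Rational(1, 3), u, Pow(Add(Rational(3, 4), P), -1))))
Add(382, Mul(-1, Function('X')(L, -11))) = Add(382, Mul(-1, Mul(Rational(1, 3), Pow(Add(3, Mul(4, -11)), -1), Add(27, Mul(4, 22), Mul(36, -11))))) = Add(382, Mul(-1, Mul(Rational(1, 3), Pow(Add(3, -44), -1), Add(27, 88, -396)))) = Add(382, Mul(-1, Mul(Rational(1, 3), Pow(-41, -1), -281))) = Add(382, Mul(-1, Mul(Rational(1, 3), Rational(-1, 41), -281))) = Add(382, Mul(-1, Rational(281, 123))) = Add(382, Rational(-281, 123)) = Rational(46705, 123)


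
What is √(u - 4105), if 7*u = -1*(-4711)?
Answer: 2*I*√858 ≈ 58.583*I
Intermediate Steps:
u = 673 (u = (-1*(-4711))/7 = (⅐)*4711 = 673)
√(u - 4105) = √(673 - 4105) = √(-3432) = 2*I*√858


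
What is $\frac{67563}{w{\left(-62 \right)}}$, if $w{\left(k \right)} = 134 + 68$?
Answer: $\frac{67563}{202} \approx 334.47$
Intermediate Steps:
$w{\left(k \right)} = 202$
$\frac{67563}{w{\left(-62 \right)}} = \frac{67563}{202}$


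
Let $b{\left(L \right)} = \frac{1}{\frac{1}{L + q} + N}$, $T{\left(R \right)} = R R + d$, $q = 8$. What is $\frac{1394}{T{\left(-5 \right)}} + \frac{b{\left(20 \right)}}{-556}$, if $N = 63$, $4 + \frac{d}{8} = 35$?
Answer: $\frac{341995079}{66976455} \approx 5.1062$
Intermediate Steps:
$d = 248$ ($d = -32 + 8 \cdot 35 = -32 + 280 = 248$)
$T{\left(R \right)} = 248 + R^{2}$ ($T{\left(R \right)} = R R + 248 = R^{2} + 248 = 248 + R^{2}$)
$b{\left(L \right)} = \frac{1}{63 + \frac{1}{8 + L}}$ ($b{\left(L \right)} = \frac{1}{\frac{1}{L + 8} + 63} = \frac{1}{\frac{1}{8 + L} + 63} = \frac{1}{63 + \frac{1}{8 + L}}$)
$\frac{1394}{T{\left(-5 \right)}} + \frac{b{\left(20 \right)}}{-556} = \frac{1394}{248 + \left(-5\right)^{2}} + \frac{\frac{1}{505 + 63 \cdot 20} \left(8 + 20\right)}{-556} = \frac{1394}{248 + 25} + \frac{1}{505 + 1260} \cdot 28 \left(- \frac{1}{556}\right) = \frac{1394}{273} + \frac{1}{1765} \cdot 28 \left(- \frac{1}{556}\right) = 1394 \cdot \frac{1}{273} + \frac{1}{1765} \cdot 28 \left(- \frac{1}{556}\right) = \frac{1394}{273} + \frac{28}{1765} \left(- \frac{1}{556}\right) = \frac{1394}{273} - \frac{7}{245335} = \frac{341995079}{66976455}$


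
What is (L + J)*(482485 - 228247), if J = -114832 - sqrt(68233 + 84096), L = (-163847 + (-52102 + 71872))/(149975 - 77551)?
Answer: -1057215270999555/36212 - 254238*sqrt(152329) ≈ -2.9294e+10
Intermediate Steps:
L = -144077/72424 (L = (-163847 + 19770)/72424 = -144077*1/72424 = -144077/72424 ≈ -1.9894)
J = -114832 - sqrt(152329) ≈ -1.1522e+5
(L + J)*(482485 - 228247) = (-144077/72424 + (-114832 - sqrt(152329)))*(482485 - 228247) = (-8316736845/72424 - sqrt(152329))*254238 = -1057215270999555/36212 - 254238*sqrt(152329)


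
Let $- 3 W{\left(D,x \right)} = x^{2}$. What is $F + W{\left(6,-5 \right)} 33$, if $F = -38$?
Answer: $-313$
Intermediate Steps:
$W{\left(D,x \right)} = - \frac{x^{2}}{3}$
$F + W{\left(6,-5 \right)} 33 = -38 + - \frac{\left(-5\right)^{2}}{3} \cdot 33 = -38 + \left(- \frac{1}{3}\right) 25 \cdot 33 = -38 - 275 = -313$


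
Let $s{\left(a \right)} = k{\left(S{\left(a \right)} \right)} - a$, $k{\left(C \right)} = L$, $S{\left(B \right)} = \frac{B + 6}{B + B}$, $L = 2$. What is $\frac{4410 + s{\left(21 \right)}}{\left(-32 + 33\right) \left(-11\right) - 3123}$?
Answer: $- \frac{4391}{3134} \approx -1.4011$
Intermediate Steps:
$S{\left(B \right)} = \frac{6 + B}{2 B}$
$k{\left(C \right)} = 2$
$s{\left(a \right)} = 2 - a$
$\frac{4410 + s{\left(21 \right)}}{\left(-32 + 33\right) \left(-11\right) - 3123} = \frac{4410 + \left(2 - 21\right)}{\left(-32 + 33\right) \left(-11\right) - 3123} = \frac{4410 + \left(2 - 21\right)}{1 \left(-11\right) - 3123} = \frac{4410 - 19}{-11 - 3123} = \frac{4391}{-3134} = 4391 \left(- \frac{1}{3134}\right) = - \frac{4391}{3134}$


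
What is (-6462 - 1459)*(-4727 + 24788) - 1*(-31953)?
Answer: -158871228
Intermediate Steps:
(-6462 - 1459)*(-4727 + 24788) - 1*(-31953) = -7921*20061 + 31953 = -158903181 + 31953 = -158871228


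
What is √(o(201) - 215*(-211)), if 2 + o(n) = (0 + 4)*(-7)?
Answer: √45335 ≈ 212.92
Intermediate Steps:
o(n) = -30 (o(n) = -2 + (0 + 4)*(-7) = -2 + 4*(-7) = -2 - 28 = -30)
√(o(201) - 215*(-211)) = √(-30 - 215*(-211)) = √(-30 + 45365) = √45335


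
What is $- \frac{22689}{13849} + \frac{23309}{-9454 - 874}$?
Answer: $- \frac{557138333}{143032472} \approx -3.8952$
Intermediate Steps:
$- \frac{22689}{13849} + \frac{23309}{-9454 - 874} = \left(-22689\right) \frac{1}{13849} + \frac{23309}{-10328} = - \frac{22689}{13849} + 23309 \left(- \frac{1}{10328}\right) = - \frac{22689}{13849} - \frac{23309}{10328} = - \frac{557138333}{143032472}$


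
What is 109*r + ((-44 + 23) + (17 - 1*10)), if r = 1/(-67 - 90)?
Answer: -2307/157 ≈ -14.694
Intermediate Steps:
r = -1/157 (r = 1/(-157) = -1/157 ≈ -0.0063694)
109*r + ((-44 + 23) + (17 - 1*10)) = 109*(-1/157) + ((-44 + 23) + (17 - 1*10)) = -109/157 + (-21 + (17 - 10)) = -109/157 + (-21 + 7) = -109/157 - 14 = -2307/157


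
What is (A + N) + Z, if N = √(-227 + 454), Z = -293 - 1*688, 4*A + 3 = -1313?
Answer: -1310 + √227 ≈ -1294.9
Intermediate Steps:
A = -329 (A = -¾ + (¼)*(-1313) = -¾ - 1313/4 = -329)
Z = -981 (Z = -293 - 688 = -981)
N = √227 ≈ 15.067
(A + N) + Z = (-329 + √227) - 981 = -1310 + √227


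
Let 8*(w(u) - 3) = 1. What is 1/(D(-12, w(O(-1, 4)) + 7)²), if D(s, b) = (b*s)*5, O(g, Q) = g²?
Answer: 4/1476225 ≈ 2.7096e-6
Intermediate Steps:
w(u) = 25/8 (w(u) = 3 + (⅛)*1 = 3 + ⅛ = 25/8)
D(s, b) = 5*b*s
1/(D(-12, w(O(-1, 4)) + 7)²) = 1/((5*(25/8 + 7)*(-12))²) = 1/((5*(81/8)*(-12))²) = 1/((-1215/2)²) = 1/(1476225/4) = 4/1476225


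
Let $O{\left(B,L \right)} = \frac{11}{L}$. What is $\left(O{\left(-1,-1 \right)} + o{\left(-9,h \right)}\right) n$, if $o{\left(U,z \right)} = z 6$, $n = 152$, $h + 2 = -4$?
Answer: $-7144$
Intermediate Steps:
$h = -6$ ($h = -2 - 4 = -6$)
$o{\left(U,z \right)} = 6 z$
$\left(O{\left(-1,-1 \right)} + o{\left(-9,h \right)}\right) n = \left(\frac{11}{-1} + 6 \left(-6\right)\right) 152 = \left(11 \left(-1\right) - 36\right) 152 = \left(-11 - 36\right) 152 = \left(-47\right) 152 = -7144$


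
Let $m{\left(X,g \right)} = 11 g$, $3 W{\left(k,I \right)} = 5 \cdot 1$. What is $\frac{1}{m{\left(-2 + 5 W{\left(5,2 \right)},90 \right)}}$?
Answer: $\frac{1}{990} \approx 0.0010101$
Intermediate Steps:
$W{\left(k,I \right)} = \frac{5}{3}$ ($W{\left(k,I \right)} = \frac{5 \cdot 1}{3} = \frac{1}{3} \cdot 5 = \frac{5}{3}$)
$\frac{1}{m{\left(-2 + 5 W{\left(5,2 \right)},90 \right)}} = \frac{1}{11 \cdot 90} = \frac{1}{990}$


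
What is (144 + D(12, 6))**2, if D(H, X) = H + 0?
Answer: 24336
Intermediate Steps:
D(H, X) = H
(144 + D(12, 6))**2 = (144 + 12)**2 = 156**2 = 24336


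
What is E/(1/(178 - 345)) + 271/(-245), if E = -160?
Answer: 6546129/245 ≈ 26719.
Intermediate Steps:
E/(1/(178 - 345)) + 271/(-245) = -160/(1/(178 - 345)) + 271/(-245) = -160/(1/(-167)) + 271*(-1/245) = -160/(-1/167) - 271/245 = -160*(-167) - 271/245 = 26720 - 271/245 = 6546129/245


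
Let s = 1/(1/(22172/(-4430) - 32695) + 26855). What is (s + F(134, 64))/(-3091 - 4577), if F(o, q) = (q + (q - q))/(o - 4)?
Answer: -12449718369059/193897478715861960 ≈ -6.4208e-5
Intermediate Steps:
F(o, q) = q/(-4 + o) (F(o, q) = (q + 0)/(-4 + o) = q/(-4 + o))
s = 72430511/1945121370690 (s = 1/(1/(22172*(-1/4430) - 32695) + 26855) = 1/(1/(-11086/2215 - 32695) + 26855) = 1/(1/(-72430511/2215) + 26855) = 1/(-2215/72430511 + 26855) = 1/(1945121370690/72430511) = 72430511/1945121370690 ≈ 3.7237e-5)
(s + F(134, 64))/(-3091 - 4577) = (72430511/1945121370690 + 64/(-4 + 134))/(-3091 - 4577) = (72430511/1945121370690 + 64/130)/(-7668) = (72430511/1945121370690 + 64*(1/130))*(-1/7668) = (72430511/1945121370690 + 32/65)*(-1/7668) = (12449718369059/25286577818970)*(-1/7668) = -12449718369059/193897478715861960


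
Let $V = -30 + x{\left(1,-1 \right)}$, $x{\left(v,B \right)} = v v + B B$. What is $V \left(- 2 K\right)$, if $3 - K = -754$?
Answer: $42392$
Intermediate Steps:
$x{\left(v,B \right)} = B^{2} + v^{2}$ ($x{\left(v,B \right)} = v^{2} + B^{2} = B^{2} + v^{2}$)
$K = 757$ ($K = 3 - -754 = 3 + 754 = 757$)
$V = -28$ ($V = -30 + \left(\left(-1\right)^{2} + 1^{2}\right) = -30 + \left(1 + 1\right) = -30 + 2 = -28$)
$V \left(- 2 K\right) = - 28 \left(\left(-2\right) 757\right) = \left(-28\right) \left(-1514\right) = 42392$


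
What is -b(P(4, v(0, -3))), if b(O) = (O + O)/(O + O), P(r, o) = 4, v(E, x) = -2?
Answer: -1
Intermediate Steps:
b(O) = 1 (b(O) = (2*O)/((2*O)) = (2*O)*(1/(2*O)) = 1)
-b(P(4, v(0, -3))) = -1*1 = -1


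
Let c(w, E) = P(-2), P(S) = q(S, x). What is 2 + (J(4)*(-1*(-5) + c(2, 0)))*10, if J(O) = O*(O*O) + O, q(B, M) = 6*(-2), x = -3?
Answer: -4758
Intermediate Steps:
q(B, M) = -12
P(S) = -12
c(w, E) = -12
J(O) = O + O**3 (J(O) = O*O**2 + O = O**3 + O = O + O**3)
2 + (J(4)*(-1*(-5) + c(2, 0)))*10 = 2 + ((4 + 4**3)*(-1*(-5) - 12))*10 = 2 + ((4 + 64)*(5 - 12))*10 = 2 + (68*(-7))*10 = 2 - 476*10 = 2 - 4760 = -4758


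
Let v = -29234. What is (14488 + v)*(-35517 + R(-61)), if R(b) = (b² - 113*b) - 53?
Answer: 368001176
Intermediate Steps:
R(b) = -53 + b² - 113*b
(14488 + v)*(-35517 + R(-61)) = (14488 - 29234)*(-35517 + (-53 + (-61)² - 113*(-61))) = -14746*(-35517 + (-53 + 3721 + 6893)) = -14746*(-35517 + 10561) = -14746*(-24956) = 368001176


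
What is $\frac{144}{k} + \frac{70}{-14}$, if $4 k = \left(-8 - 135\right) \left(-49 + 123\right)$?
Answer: $- \frac{26743}{5291} \approx -5.0544$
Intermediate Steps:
$k = - \frac{5291}{2}$ ($k = \frac{\left(-8 - 135\right) \left(-49 + 123\right)}{4} = \frac{\left(-143\right) 74}{4} = \frac{1}{4} \left(-10582\right) = - \frac{5291}{2} \approx -2645.5$)
$\frac{144}{k} + \frac{70}{-14} = \frac{144}{- \frac{5291}{2}} + \frac{70}{-14} = 144 \left(- \frac{2}{5291}\right) + 70 \left(- \frac{1}{14}\right) = - \frac{288}{5291} - 5 = - \frac{26743}{5291}$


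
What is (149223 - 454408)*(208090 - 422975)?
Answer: 65579678725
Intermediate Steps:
(149223 - 454408)*(208090 - 422975) = -305185*(-214885) = 65579678725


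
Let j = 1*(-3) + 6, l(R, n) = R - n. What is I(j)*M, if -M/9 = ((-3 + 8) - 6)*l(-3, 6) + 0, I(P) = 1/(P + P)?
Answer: -27/2 ≈ -13.500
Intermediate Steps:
j = 3 (j = -3 + 6 = 3)
I(P) = 1/(2*P)
M = -81 (M = -9*(((-3 + 8) - 6)*(-3 - 1*6) + 0) = -9*((5 - 6)*(-3 - 6) + 0) = -9*(-1*(-9) + 0) = -9*(9 + 0) = -9*9 = -81)
I(j)*M = ((½)/3)*(-81) = ((½)*(⅓))*(-81) = (⅙)*(-81) = -27/2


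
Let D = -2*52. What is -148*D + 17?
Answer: 15409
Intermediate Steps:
D = -104
-148*D + 17 = -148*(-104) + 17 = 15392 + 17 = 15409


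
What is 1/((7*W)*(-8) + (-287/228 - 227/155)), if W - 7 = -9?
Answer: 35340/3861839 ≈ 0.0091511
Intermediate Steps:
W = -2 (W = 7 - 9 = -2)
1/((7*W)*(-8) + (-287/228 - 227/155)) = 1/((7*(-2))*(-8) + (-287/228 - 227/155)) = 1/(-14*(-8) + (-287*1/228 - 227*1/155)) = 1/(112 + (-287/228 - 227/155)) = 1/(112 - 96241/35340) = 1/(3861839/35340) = 35340/3861839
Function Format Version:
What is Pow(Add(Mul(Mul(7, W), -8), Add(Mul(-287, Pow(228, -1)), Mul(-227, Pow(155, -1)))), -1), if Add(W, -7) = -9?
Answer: Rational(35340, 3861839) ≈ 0.0091511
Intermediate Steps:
W = -2 (W = Add(7, -9) = -2)
Pow(Add(Mul(Mul(7, W), -8), Add(Mul(-287, Pow(228, -1)), Mul(-227, Pow(155, -1)))), -1) = Pow(Add(Mul(Mul(7, -2), -8), Add(Mul(-287, Pow(228, -1)), Mul(-227, Pow(155, -1)))), -1) = Pow(Add(Mul(-14, -8), Add(Mul(-287, Rational(1, 228)), Mul(-227, Rational(1, 155)))), -1) = Pow(Add(112, Add(Rational(-287, 228), Rational(-227, 155))), -1) = Pow(Add(112, Rational(-96241, 35340)), -1) = Pow(Rational(3861839, 35340), -1) = Rational(35340, 3861839)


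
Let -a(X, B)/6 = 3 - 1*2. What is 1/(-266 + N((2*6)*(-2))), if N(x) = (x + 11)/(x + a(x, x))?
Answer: -30/7967 ≈ -0.0037655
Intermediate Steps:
a(X, B) = -6 (a(X, B) = -6*(3 - 1*2) = -6*(3 - 2) = -6*1 = -6)
N(x) = (11 + x)/(-6 + x) (N(x) = (x + 11)/(x - 6) = (11 + x)/(-6 + x))
1/(-266 + N((2*6)*(-2))) = 1/(-266 + (11 + (2*6)*(-2))/(-6 + (2*6)*(-2))) = 1/(-266 + (11 + 12*(-2))/(-6 + 12*(-2))) = 1/(-266 + (11 - 24)/(-6 - 24)) = 1/(-266 - 13/(-30)) = 1/(-266 - 1/30*(-13)) = 1/(-266 + 13/30) = 1/(-7967/30) = -30/7967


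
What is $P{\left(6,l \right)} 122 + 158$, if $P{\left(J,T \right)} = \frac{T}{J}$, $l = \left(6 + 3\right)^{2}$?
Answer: $1805$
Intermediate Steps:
$l = 81$ ($l = 9^{2} = 81$)
$P{\left(6,l \right)} 122 + 158 = \frac{81}{6} \cdot 122 + 158 = 81 \cdot \frac{1}{6} \cdot 122 + 158 = \frac{27}{2} \cdot 122 + 158 = 1647 + 158 = 1805$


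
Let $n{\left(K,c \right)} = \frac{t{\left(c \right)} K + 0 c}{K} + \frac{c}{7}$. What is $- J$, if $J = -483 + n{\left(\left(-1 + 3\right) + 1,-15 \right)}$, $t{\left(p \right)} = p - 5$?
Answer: $\frac{3536}{7} \approx 505.14$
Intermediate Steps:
$t{\left(p \right)} = -5 + p$
$n{\left(K,c \right)} = -5 + \frac{8 c}{7}$ ($n{\left(K,c \right)} = \frac{\left(-5 + c\right) K + 0 c}{K} + \frac{c}{7} = \frac{K \left(-5 + c\right) + 0}{K} + c \frac{1}{7} = \frac{K \left(-5 + c\right)}{K} + \frac{c}{7} = \left(-5 + c\right) + \frac{c}{7} = -5 + \frac{8 c}{7}$)
$J = - \frac{3536}{7}$ ($J = -483 + \left(-5 + \frac{8}{7} \left(-15\right)\right) = -483 - \frac{155}{7} = - \frac{3536}{7} \approx -505.14$)
$- J = \left(-1\right) \left(- \frac{3536}{7}\right) = \frac{3536}{7}$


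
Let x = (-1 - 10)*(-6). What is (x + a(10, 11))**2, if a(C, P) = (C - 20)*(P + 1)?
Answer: 2916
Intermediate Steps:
a(C, P) = (1 + P)*(-20 + C) (a(C, P) = (-20 + C)*(1 + P) = (1 + P)*(-20 + C))
x = 66 (x = -11*(-6) = 66)
(x + a(10, 11))**2 = (66 + (-20 + 10 - 20*11 + 10*11))**2 = (66 + (-20 + 10 - 220 + 110))**2 = (66 - 120)**2 = (-54)**2 = 2916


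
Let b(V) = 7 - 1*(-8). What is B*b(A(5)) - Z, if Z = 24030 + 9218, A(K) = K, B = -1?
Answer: -33263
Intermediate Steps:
b(V) = 15 (b(V) = 7 + 8 = 15)
Z = 33248
B*b(A(5)) - Z = -1*15 - 1*33248 = -15 - 33248 = -33263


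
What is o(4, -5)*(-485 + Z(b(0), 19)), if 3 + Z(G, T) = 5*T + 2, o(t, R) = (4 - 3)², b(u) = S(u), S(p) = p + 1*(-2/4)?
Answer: -391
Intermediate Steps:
S(p) = -½ + p (S(p) = p + 1*(-2*¼) = p + 1*(-½) = p - ½ = -½ + p)
b(u) = -½ + u
o(t, R) = 1 (o(t, R) = 1² = 1)
Z(G, T) = -1 + 5*T (Z(G, T) = -3 + (5*T + 2) = -3 + (2 + 5*T) = -1 + 5*T)
o(4, -5)*(-485 + Z(b(0), 19)) = 1*(-485 + (-1 + 5*19)) = 1*(-485 + (-1 + 95)) = 1*(-485 + 94) = 1*(-391) = -391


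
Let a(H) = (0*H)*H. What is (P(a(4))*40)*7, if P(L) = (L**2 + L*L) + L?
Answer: 0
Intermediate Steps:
a(H) = 0 (a(H) = 0*H = 0)
P(L) = L + 2*L**2 (P(L) = (L**2 + L**2) + L = 2*L**2 + L = L + 2*L**2)
(P(a(4))*40)*7 = ((0*(1 + 2*0))*40)*7 = ((0*(1 + 0))*40)*7 = ((0*1)*40)*7 = (0*40)*7 = 0*7 = 0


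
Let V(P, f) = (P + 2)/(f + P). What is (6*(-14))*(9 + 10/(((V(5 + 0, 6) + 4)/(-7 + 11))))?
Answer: -25172/17 ≈ -1480.7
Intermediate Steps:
V(P, f) = (2 + P)/(P + f)
(6*(-14))*(9 + 10/(((V(5 + 0, 6) + 4)/(-7 + 11)))) = (6*(-14))*(9 + 10/((((2 + (5 + 0))/((5 + 0) + 6) + 4)/(-7 + 11)))) = -84*(9 + 10/((((2 + 5)/(5 + 6) + 4)/4))) = -84*(9 + 10/(((7/11 + 4)*(1/4)))) = -84*(9 + 10/(((51/11)*(1/4)))) = -84*(9 + 10/(51/44)) = -84*(9 + 10*(44/51)) = -84*(9 + 440/51) = -84*899/51 = -25172/17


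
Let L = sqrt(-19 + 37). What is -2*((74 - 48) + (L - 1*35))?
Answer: 18 - 6*sqrt(2) ≈ 9.5147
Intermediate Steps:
L = 3*sqrt(2) (L = sqrt(18) = 3*sqrt(2) ≈ 4.2426)
-2*((74 - 48) + (L - 1*35)) = -2*((74 - 48) + (3*sqrt(2) - 1*35)) = -2*(26 + (3*sqrt(2) - 35)) = -2*(26 + (-35 + 3*sqrt(2))) = -2*(-9 + 3*sqrt(2)) = 18 - 6*sqrt(2)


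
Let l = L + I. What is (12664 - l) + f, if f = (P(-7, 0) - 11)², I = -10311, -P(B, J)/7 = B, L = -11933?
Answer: 36352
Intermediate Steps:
P(B, J) = -7*B
l = -22244 (l = -11933 - 10311 = -22244)
f = 1444 (f = (-7*(-7) - 11)² = (49 - 11)² = 38² = 1444)
(12664 - l) + f = (12664 - 1*(-22244)) + 1444 = (12664 + 22244) + 1444 = 34908 + 1444 = 36352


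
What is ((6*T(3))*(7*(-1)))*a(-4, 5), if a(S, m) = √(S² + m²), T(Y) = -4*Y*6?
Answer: 3024*√41 ≈ 19363.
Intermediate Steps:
T(Y) = -24*Y
((6*T(3))*(7*(-1)))*a(-4, 5) = ((6*(-24*3))*(7*(-1)))*√((-4)² + 5²) = ((6*(-72))*(-7))*√(16 + 25) = (-432*(-7))*√41 = 3024*√41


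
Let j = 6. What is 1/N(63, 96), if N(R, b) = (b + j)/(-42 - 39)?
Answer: -27/34 ≈ -0.79412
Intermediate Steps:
N(R, b) = -2/27 - b/81 (N(R, b) = (b + 6)/(-42 - 39) = (6 + b)/(-81) = (6 + b)*(-1/81) = -2/27 - b/81)
1/N(63, 96) = 1/(-2/27 - 1/81*96) = 1/(-2/27 - 32/27) = 1/(-34/27) = -27/34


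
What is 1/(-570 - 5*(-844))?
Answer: 1/3650 ≈ 0.00027397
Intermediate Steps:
1/(-570 - 5*(-844)) = 1/(-570 + 4220) = 1/3650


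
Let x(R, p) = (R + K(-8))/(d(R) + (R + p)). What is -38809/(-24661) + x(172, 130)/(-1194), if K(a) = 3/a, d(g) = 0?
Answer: 111918617983/71139685344 ≈ 1.5732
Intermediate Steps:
x(R, p) = (-3/8 + R)/(R + p) (x(R, p) = (R + 3/(-8))/(0 + (R + p)) = (R + 3*(-1/8))/(R + p) = (R - 3/8)/(R + p) = (-3/8 + R)/(R + p))
-38809/(-24661) + x(172, 130)/(-1194) = -38809/(-24661) + ((-3/8 + 172)/(172 + 130))/(-1194) = -38809*(-1/24661) + ((1373/8)/302)*(-1/1194) = 38809/24661 + ((1/302)*(1373/8))*(-1/1194) = 38809/24661 + (1373/2416)*(-1/1194) = 38809/24661 - 1373/2884704 = 111918617983/71139685344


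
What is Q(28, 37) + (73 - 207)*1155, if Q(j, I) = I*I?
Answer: -153401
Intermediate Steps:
Q(j, I) = I²
Q(28, 37) + (73 - 207)*1155 = 37² + (73 - 207)*1155 = 1369 - 134*1155 = 1369 - 154770 = -153401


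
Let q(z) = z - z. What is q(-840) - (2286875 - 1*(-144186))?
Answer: -2431061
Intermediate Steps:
q(z) = 0
q(-840) - (2286875 - 1*(-144186)) = 0 - (2286875 - 1*(-144186)) = 0 - (2286875 + 144186) = 0 - 1*2431061 = 0 - 2431061 = -2431061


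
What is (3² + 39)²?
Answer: 2304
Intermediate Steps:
(3² + 39)² = (9 + 39)² = 48² = 2304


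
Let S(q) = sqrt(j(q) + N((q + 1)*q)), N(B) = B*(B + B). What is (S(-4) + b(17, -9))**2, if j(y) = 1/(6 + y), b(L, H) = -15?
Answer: (30 - sqrt(1154))**2/4 ≈ 3.9414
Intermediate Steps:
N(B) = 2*B**2 (N(B) = B*(2*B) = 2*B**2)
S(q) = sqrt(1/(6 + q) + 2*q**2*(1 + q)**2) (S(q) = sqrt(1/(6 + q) + 2*((q + 1)*q)**2) = sqrt(1/(6 + q) + 2*((1 + q)*q)**2) = sqrt(1/(6 + q) + 2*(q*(1 + q))**2) = sqrt(1/(6 + q) + 2*(q**2*(1 + q)**2)) = sqrt(1/(6 + q) + 2*q**2*(1 + q)**2))
(S(-4) + b(17, -9))**2 = (sqrt((1 + 2*(-4)**2*(1 - 4)**2*(6 - 4))/(6 - 4)) - 15)**2 = (sqrt((1 + 2*16*(-3)**2*2)/2) - 15)**2 = (sqrt((1 + 2*16*9*2)/2) - 15)**2 = (sqrt((1 + 576)/2) - 15)**2 = (sqrt((1/2)*577) - 15)**2 = (sqrt(577/2) - 15)**2 = (sqrt(1154)/2 - 15)**2 = (-15 + sqrt(1154)/2)**2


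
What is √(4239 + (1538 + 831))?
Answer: 4*√413 ≈ 81.290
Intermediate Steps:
√(4239 + (1538 + 831)) = √(4239 + 2369) = √6608 = 4*√413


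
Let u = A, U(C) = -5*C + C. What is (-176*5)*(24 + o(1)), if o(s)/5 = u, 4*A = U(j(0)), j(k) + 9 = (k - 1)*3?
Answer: -73920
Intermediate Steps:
j(k) = -12 + 3*k (j(k) = -9 + (k - 1)*3 = -9 + (-1 + k)*3 = -9 + (-3 + 3*k) = -12 + 3*k)
U(C) = -4*C
A = 12 (A = (-4*(-12 + 3*0))/4 = (-4*(-12 + 0))/4 = (-4*(-12))/4 = (¼)*48 = 12)
u = 12
o(s) = 60 (o(s) = 5*12 = 60)
(-176*5)*(24 + o(1)) = (-176*5)*(24 + 60) = -44*20*84 = -880*84 = -73920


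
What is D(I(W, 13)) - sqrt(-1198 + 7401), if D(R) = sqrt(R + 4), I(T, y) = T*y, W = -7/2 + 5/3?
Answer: -sqrt(6203) + I*sqrt(714)/6 ≈ -78.759 + 4.4535*I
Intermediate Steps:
W = -11/6 (W = -7*1/2 + 5*(1/3) = -7/2 + 5/3 = -11/6 ≈ -1.8333)
D(R) = sqrt(4 + R)
D(I(W, 13)) - sqrt(-1198 + 7401) = sqrt(4 - 11/6*13) - sqrt(-1198 + 7401) = sqrt(4 - 143/6) - sqrt(6203) = sqrt(-119/6) - sqrt(6203) = I*sqrt(714)/6 - sqrt(6203) = -sqrt(6203) + I*sqrt(714)/6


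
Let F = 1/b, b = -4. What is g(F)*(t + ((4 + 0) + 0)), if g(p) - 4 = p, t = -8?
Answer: -15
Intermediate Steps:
F = -1/4 (F = 1/(-4) = -1/4 ≈ -0.25000)
g(p) = 4 + p
g(F)*(t + ((4 + 0) + 0)) = (4 - 1/4)*(-8 + ((4 + 0) + 0)) = 15*(-8 + (4 + 0))/4 = 15*(-8 + 4)/4 = (15/4)*(-4) = -15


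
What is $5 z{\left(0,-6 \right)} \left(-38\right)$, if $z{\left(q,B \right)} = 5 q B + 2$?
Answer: $-380$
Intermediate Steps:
$z{\left(q,B \right)} = 2 + 5 B q$ ($z{\left(q,B \right)} = 5 B q + 2 = 2 + 5 B q$)
$5 z{\left(0,-6 \right)} \left(-38\right) = 5 \left(2 + 5 \left(-6\right) 0\right) \left(-38\right) = 5 \left(2 + 0\right) \left(-38\right) = 5 \cdot 2 \left(-38\right) = 10 \left(-38\right) = -380$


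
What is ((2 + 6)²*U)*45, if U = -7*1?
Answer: -20160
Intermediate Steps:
U = -7
((2 + 6)²*U)*45 = ((2 + 6)²*(-7))*45 = (8²*(-7))*45 = (64*(-7))*45 = -448*45 = -20160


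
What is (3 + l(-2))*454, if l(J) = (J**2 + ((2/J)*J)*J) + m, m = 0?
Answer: 1362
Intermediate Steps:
l(J) = J**2 + 2*J (l(J) = (J**2 + ((2/J)*J)*J) + 0 = (J**2 + 2*J) + 0 = J**2 + 2*J)
(3 + l(-2))*454 = (3 - 2*(2 - 2))*454 = (3 - 2*0)*454 = (3 + 0)*454 = 3*454 = 1362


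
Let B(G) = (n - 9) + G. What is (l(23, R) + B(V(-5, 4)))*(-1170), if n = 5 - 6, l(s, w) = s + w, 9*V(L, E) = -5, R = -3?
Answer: -11050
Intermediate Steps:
V(L, E) = -5/9 (V(L, E) = (⅑)*(-5) = -5/9)
n = -1
B(G) = -10 + G (B(G) = (-1 - 9) + G = -10 + G)
(l(23, R) + B(V(-5, 4)))*(-1170) = ((23 - 3) + (-10 - 5/9))*(-1170) = (20 - 95/9)*(-1170) = (85/9)*(-1170) = -11050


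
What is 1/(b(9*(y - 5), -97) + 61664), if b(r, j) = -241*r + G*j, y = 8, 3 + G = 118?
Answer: 1/44002 ≈ 2.2726e-5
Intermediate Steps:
G = 115 (G = -3 + 118 = 115)
b(r, j) = -241*r + 115*j
1/(b(9*(y - 5), -97) + 61664) = 1/((-2169*(8 - 5) + 115*(-97)) + 61664) = 1/((-2169*3 - 11155) + 61664) = 1/((-241*27 - 11155) + 61664) = 1/((-6507 - 11155) + 61664) = 1/(-17662 + 61664) = 1/44002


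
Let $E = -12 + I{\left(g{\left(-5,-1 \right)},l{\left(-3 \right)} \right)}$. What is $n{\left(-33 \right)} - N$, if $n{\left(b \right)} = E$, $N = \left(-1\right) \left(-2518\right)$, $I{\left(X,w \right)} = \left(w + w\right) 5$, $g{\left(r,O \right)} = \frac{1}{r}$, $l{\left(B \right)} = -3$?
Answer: $-2560$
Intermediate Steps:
$I{\left(X,w \right)} = 10 w$ ($I{\left(X,w \right)} = 2 w 5 = 10 w$)
$N = 2518$
$E = -42$ ($E = -12 + 10 \left(-3\right) = -12 - 30 = -42$)
$n{\left(b \right)} = -42$
$n{\left(-33 \right)} - N = -42 - 2518 = -2560$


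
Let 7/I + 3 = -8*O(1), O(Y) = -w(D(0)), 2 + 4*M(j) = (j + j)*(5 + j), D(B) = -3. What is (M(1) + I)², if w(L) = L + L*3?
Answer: 231361/39204 ≈ 5.9015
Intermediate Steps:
w(L) = 4*L (w(L) = L + 3*L = 4*L)
M(j) = -½ + j*(5 + j)/2 (M(j) = -½ + ((j + j)*(5 + j))/4 = -½ + ((2*j)*(5 + j))/4 = -½ + (2*j*(5 + j))/4 = -½ + j*(5 + j)/2)
O(Y) = 12 (O(Y) = -4*(-3) = -1*(-12) = 12)
I = -7/99 (I = 7/(-3 - 8*12) = 7/(-3 - 96) = 7/(-99) = 7*(-1/99) = -7/99 ≈ -0.070707)
(M(1) + I)² = ((-½ + (½)*1² + (5/2)*1) - 7/99)² = ((-½ + (½)*1 + 5/2) - 7/99)² = ((-½ + ½ + 5/2) - 7/99)² = (5/2 - 7/99)² = (481/198)² = 231361/39204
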